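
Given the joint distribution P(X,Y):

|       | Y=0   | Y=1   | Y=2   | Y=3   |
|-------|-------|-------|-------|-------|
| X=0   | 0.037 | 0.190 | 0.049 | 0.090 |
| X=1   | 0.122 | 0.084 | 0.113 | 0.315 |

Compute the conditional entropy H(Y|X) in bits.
1.7604 bits

H(Y|X) = H(X,Y) - H(X)

H(X,Y) = -Σ_{x,y} P(x,y) log₂ P(x,y). Per-cell terms -P(x,y)·log₂P(x,y):
  X=0: 0.175984, 0.455226, 0.213203, 0.312654
  X=1: 0.370276, 0.300171, 0.355453, 0.524972
Sum of the 8 terms: H(X,Y) = 2.70794 bits

Marginal of X (row sums):
  P(X=0) = 0.037 + 0.190 + 0.049 + 0.090 = 0.366
  P(X=1) = 0.122 + 0.084 + 0.113 + 0.315 = 0.634
H(X) = -[0.366·log₂(0.366) + 0.634·log₂(0.634)]
  = 0.530731 + 0.416820 = 0.94755 bits

H(Y|X) = H(X,Y) - H(X) = 2.70794 - 0.94755 = 1.7604 bits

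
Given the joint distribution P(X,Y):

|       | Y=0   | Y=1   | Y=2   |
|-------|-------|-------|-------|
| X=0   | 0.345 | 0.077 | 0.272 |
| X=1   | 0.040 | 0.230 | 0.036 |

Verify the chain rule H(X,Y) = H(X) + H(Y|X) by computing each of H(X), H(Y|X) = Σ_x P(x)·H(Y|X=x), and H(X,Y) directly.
H(X) = 0.8885 bits, H(Y|X) = 1.2830 bits, H(X,Y) = 2.1715 bits

Marginal of X (row sums):
  P(X=0) = 0.345 + 0.077 + 0.272 = 0.694
  P(X=1) = 0.040 + 0.230 + 0.036 = 0.306
H(X) = -[0.694·log₂(0.694) + 0.306·log₂(0.306)]
  = 0.36573 + 0.52277 = 0.8885 bits

H(Y|X) = Σ_x P(x)·H(Y|X=x):
  X=0: P(X=0) = 0.694, P(Y|X=0) = (345/694, 77/694, 136/347) → H(Y|X=0) = 1.38283
  X=1: P(X=1) = 0.306, P(Y|X=1) = (20/153, 115/153, 2/17) → H(Y|X=1) = 1.05655
H(Y|X) = 0.694·1.38283 + 0.306·1.05655 = 1.2830 bits

H(X,Y) = -Σ_{x,y} P(x,y) log₂ P(x,y). Per-cell terms -P(x,y)·log₂P(x,y):
  X=0: 0.52969, 0.28482, 0.51090
  X=1: 0.18575, 0.48767, 0.17265
Sum of the 6 terms: H(X,Y) = 2.1715 bits

Chain rule check:
  H(X) + H(Y|X) = 0.8885 + 1.2830 = 2.1715 bits
  H(X,Y) = 2.1715 bits
✓ Chain rule verified.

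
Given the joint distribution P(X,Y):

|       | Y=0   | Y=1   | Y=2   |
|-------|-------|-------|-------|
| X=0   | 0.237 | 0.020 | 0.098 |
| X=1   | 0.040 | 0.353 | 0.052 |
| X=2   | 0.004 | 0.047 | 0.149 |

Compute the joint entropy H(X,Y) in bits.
2.5198 bits

H(X,Y) = -Σ_{x,y} P(x,y) log₂ P(x,y). Per-cell terms -P(x,y)·log₂P(x,y):
  X=0: 0.49226, 0.11288, 0.32841
  X=1: 0.18575, 0.53030, 0.22180
  X=2: 0.03186, 0.20733, 0.40925
Sum of the 9 terms: H(X,Y) = 2.5198 bits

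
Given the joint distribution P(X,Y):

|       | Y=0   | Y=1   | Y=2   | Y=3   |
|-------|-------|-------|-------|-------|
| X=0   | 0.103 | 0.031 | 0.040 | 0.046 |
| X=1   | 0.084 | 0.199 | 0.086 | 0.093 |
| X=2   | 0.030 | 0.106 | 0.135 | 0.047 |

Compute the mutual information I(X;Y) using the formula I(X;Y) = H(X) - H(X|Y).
0.1227 bits

I(X;Y) = H(X) - H(X|Y)

Marginal of X (row sums):
  P(X=0) = 0.103 + 0.031 + 0.040 + 0.046 = 0.220
  P(X=1) = 0.084 + 0.199 + 0.086 + 0.093 = 0.462
  P(X=2) = 0.030 + 0.106 + 0.135 + 0.047 = 0.318
H(X) = -[0.220·log₂(0.220) + 0.462·log₂(0.462) + 0.318·log₂(0.318)]
  = 0.480573 + 0.514684 + 0.525623 = 1.52088 bits

Marginal of Y (column sums):
  P(Y=0) = 0.103 + 0.084 + 0.030 = 0.217
  P(Y=1) = 0.031 + 0.199 + 0.106 = 0.336
  P(Y=2) = 0.040 + 0.086 + 0.135 = 0.261
  P(Y=3) = 0.046 + 0.093 + 0.047 = 0.186
H(X|Y) = Σ_y P(y)·H(X|Y=y):
  Y=0: P(Y=0) = 0.217, P(X|Y=0) = (103/217, 12/31, 30/217) → H(X|Y=0) = 1.434957
  Y=1: P(Y=1) = 0.336, P(X|Y=1) = (31/336, 199/336, 53/168) → H(X|Y=1) = 1.289853
  Y=2: P(Y=2) = 0.261, P(X|Y=2) = (40/261, 86/261, 15/29) → H(X|Y=2) = 1.434396
  Y=3: P(Y=3) = 0.186, P(X|Y=3) = (23/93, 1/2, 47/186) → H(X|Y=3) = 1.499958
H(X|Y) = 0.217·1.434957 + 0.336·1.289853 + 0.261·1.434396 + 0.186·1.499958 = 1.39815 bits

I(X;Y) = H(X) - H(X|Y) = 1.52088 - 1.39815 = 0.1227 bits

Cross-check via I(X;Y) = H(X) + H(Y) - H(X,Y): computing H(Y) from the column sums and H(X,Y) from the 12 cells in the same way gives H(Y) = 1.96414 bits and H(X,Y) = 3.36229 bits, so
I(X;Y) = 1.52088 + 1.96414 - 3.36229 = 0.1227 bits ✓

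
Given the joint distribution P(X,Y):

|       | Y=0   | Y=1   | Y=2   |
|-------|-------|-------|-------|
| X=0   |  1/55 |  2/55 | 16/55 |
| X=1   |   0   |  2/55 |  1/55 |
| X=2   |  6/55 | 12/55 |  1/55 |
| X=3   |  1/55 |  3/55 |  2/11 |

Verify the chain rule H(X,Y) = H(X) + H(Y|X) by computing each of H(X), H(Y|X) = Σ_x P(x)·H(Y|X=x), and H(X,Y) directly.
H(X) = 1.7908 bits, H(Y|X) = 0.9996 bits, H(X,Y) = 2.7904 bits

Marginal of X (row sums):
  P(X=0) = 1/55 + 2/55 + 16/55 = 19/55
  P(X=1) = 0 + 2/55 + 1/55 = 3/55
  P(X=2) = 6/55 + 12/55 + 1/55 = 19/55
  P(X=3) = 1/55 + 3/55 + 2/11 = 14/55
H(X) = -[(19/55)·log₂(19/55) + (3/55)·log₂(3/55) + (19/55)·log₂(19/55) + (14/55)·log₂(14/55)]
  = 0.52973 + 0.22889 + 0.52973 + 0.50247 = 1.7908 bits

H(Y|X) = Σ_x P(x)·H(Y|X=x):
  X=0: P(X=0) = 19/55, P(Y|X=0) = (1/19, 2/19, 16/19) → H(Y|X=0) = 0.77424
  X=1: P(X=1) = 3/55, P(Y|X=1) = (0, 2/3, 1/3) → H(Y|X=1) = 0.91830
  X=2: P(X=2) = 19/55, P(Y|X=2) = (6/19, 12/19, 1/19) → H(Y|X=2) = 1.16744
  X=3: P(X=3) = 14/55, P(Y|X=3) = (1/14, 3/14, 5/7) → H(Y|X=3) = 1.09491
H(Y|X) = (19/55)·0.77424 + (3/55)·0.91830 + (19/55)·1.16744 + (14/55)·1.09491 = 0.9996 bits

H(X,Y) = -Σ_{x,y} P(x,y) log₂ P(x,y). Per-cell terms -P(x,y)·log₂P(x,y):
  X=0: 0.10512, 0.17387, 0.51821
  X=1: 0.00000, 0.17387, 0.10512
  X=2: 0.34870, 0.47921, 0.10512
  X=3: 0.10512, 0.22889, 0.44717
  (cells with P = 0 contribute 0)
Sum of the 12 terms: H(X,Y) = 2.7904 bits

Chain rule check:
  H(X) + H(Y|X) = 1.7908 + 0.9996 = 2.7904 bits
  H(X,Y) = 2.7904 bits
✓ Chain rule verified.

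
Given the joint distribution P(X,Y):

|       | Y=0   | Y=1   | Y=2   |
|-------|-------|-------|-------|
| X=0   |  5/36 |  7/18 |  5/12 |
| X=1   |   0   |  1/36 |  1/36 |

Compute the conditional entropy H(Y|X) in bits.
1.4294 bits

H(Y|X) = H(X,Y) - H(X)

H(X,Y) = -Σ_{x,y} P(x,y) log₂ P(x,y). Per-cell terms -P(x,y)·log₂P(x,y):
  X=0: 0.39556, 0.52989, 0.52626
  X=1: 0.00000, 0.14361, 0.14361
  (cells with P = 0 contribute 0)
Sum of the 6 terms: H(X,Y) = 1.7389 bits

Marginal of X (row sums):
  P(X=0) = 5/36 + 7/18 + 5/12 = 17/18
  P(X=1) = 0 + 1/36 + 1/36 = 1/18
H(X) = -[(17/18)·log₂(17/18) + (1/18)·log₂(1/18)]
  = 0.07788 + 0.23166 = 0.3095 bits

H(Y|X) = H(X,Y) - H(X) = 1.7389 - 0.3095 = 1.4294 bits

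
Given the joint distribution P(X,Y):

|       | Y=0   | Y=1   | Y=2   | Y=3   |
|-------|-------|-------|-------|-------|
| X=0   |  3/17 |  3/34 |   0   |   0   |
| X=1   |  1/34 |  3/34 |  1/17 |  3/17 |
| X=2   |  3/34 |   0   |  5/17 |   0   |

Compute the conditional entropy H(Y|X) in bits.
1.1515 bits

H(Y|X) = H(X,Y) - H(X)

H(X,Y) = -Σ_{x,y} P(x,y) log₂ P(x,y). Per-cell terms -P(x,y)·log₂P(x,y):
  X=0: 0.44162, 0.30904, 0.00000, 0.00000
  X=1: 0.14963, 0.30904, 0.24044, 0.44162
  X=2: 0.30904, 0.00000, 0.51927, 0.00000
  (cells with P = 0 contribute 0)
Sum of the 12 terms: H(X,Y) = 2.7197 bits

Marginal of X (row sums):
  P(X=0) = 3/17 + 3/34 + 0 + 0 = 9/34
  P(X=1) = 1/34 + 3/34 + 1/17 + 3/17 = 6/17
  P(X=2) = 3/34 + 0 + 5/17 + 0 = 13/34
H(X) = -[(9/34)·log₂(9/34) + (6/17)·log₂(6/17) + (13/34)·log₂(13/34)]
  = 0.50758 + 0.53029 + 0.53033 = 1.5682 bits

H(Y|X) = H(X,Y) - H(X) = 2.7197 - 1.5682 = 1.1515 bits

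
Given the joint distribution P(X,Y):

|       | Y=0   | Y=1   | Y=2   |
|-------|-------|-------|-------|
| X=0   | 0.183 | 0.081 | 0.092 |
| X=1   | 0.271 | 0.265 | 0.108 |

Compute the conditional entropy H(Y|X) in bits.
1.4844 bits

H(Y|X) = H(X,Y) - H(X)

H(X,Y) = -Σ_{x,y} P(x,y) log₂ P(x,y). Per-cell terms -P(x,y)·log₂P(x,y):
  X=0: 0.44837, 0.29370, 0.31668
  X=1: 0.51047, 0.50772, 0.34678
Sum of the 6 terms: H(X,Y) = 2.4237 bits

Marginal of X (row sums):
  P(X=0) = 0.183 + 0.081 + 0.092 = 0.356
  P(X=1) = 0.271 + 0.265 + 0.108 = 0.644
H(X) = -[0.356·log₂(0.356) + 0.644·log₂(0.644)]
  = 0.53046 + 0.40885 = 0.9393 bits

H(Y|X) = H(X,Y) - H(X) = 2.4237 - 0.9393 = 1.4844 bits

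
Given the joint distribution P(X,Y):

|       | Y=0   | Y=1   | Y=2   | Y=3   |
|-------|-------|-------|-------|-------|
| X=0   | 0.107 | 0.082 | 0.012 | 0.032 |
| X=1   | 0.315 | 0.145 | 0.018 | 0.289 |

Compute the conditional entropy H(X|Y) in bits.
0.7383 bits

H(X|Y) = H(X,Y) - H(Y)

H(X,Y) = -Σ_{x,y} P(x,y) log₂ P(x,y). Per-cell terms -P(x,y)·log₂P(x,y):
  X=0: 0.34500, 0.29588, 0.07657, 0.15891
  X=1: 0.52497, 0.40395, 0.10433, 0.51756
Sum of the 8 terms: H(X,Y) = 2.4272 bits

Marginal of Y (column sums):
  P(Y=0) = 0.107 + 0.315 = 0.422
  P(Y=1) = 0.082 + 0.145 = 0.227
  P(Y=2) = 0.012 + 0.018 = 0.030
  P(Y=3) = 0.032 + 0.289 = 0.321
H(Y) = -[0.422·log₂(0.422) + 0.227·log₂(0.227) + 0.030·log₂(0.030) + 0.321·log₂(0.321)]
  = 0.52526 + 0.48561 + 0.15177 + 0.52623 = 1.6889 bits

H(X|Y) = H(X,Y) - H(Y) = 2.4272 - 1.6889 = 0.7383 bits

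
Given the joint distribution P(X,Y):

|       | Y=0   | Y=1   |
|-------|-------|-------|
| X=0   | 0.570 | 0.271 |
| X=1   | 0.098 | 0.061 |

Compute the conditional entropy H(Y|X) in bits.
0.9153 bits

H(Y|X) = H(X,Y) - H(X)

H(X,Y) = -Σ_{x,y} P(x,y) log₂ P(x,y). Per-cell terms -P(x,y)·log₂P(x,y):
  X=0: 0.462251, 0.510465
  X=1: 0.328405, 0.246138
Sum of the 4 terms: H(X,Y) = 1.547259 bits

Marginal of X (row sums):
  P(X=0) = 0.570 + 0.271 = 0.841
  P(X=1) = 0.098 + 0.061 = 0.159
H(X) = -[0.841·log₂(0.841) + 0.159·log₂(0.159)]
  = 0.210101 + 0.421811 = 0.631912 bits

H(Y|X) = H(X,Y) - H(X) = 1.547259 - 0.631912 = 0.9153 bits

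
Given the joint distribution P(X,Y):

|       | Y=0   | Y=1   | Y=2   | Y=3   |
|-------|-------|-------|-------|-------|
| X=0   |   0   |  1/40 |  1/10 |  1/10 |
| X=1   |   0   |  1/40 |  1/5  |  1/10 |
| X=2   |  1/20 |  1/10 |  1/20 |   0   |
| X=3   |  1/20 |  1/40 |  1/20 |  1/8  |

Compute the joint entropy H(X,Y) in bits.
3.4317 bits

H(X,Y) = -Σ_{x,y} P(x,y) log₂ P(x,y). Per-cell terms -P(x,y)·log₂P(x,y):
  X=0: 0.00000, 0.13305, 0.33219, 0.33219
  X=1: 0.00000, 0.13305, 0.46439, 0.33219
  X=2: 0.21610, 0.33219, 0.21610, 0.00000
  X=3: 0.21610, 0.13305, 0.21610, 0.37500
  (cells with P = 0 contribute 0)
Sum of the 16 terms: H(X,Y) = 3.4317 bits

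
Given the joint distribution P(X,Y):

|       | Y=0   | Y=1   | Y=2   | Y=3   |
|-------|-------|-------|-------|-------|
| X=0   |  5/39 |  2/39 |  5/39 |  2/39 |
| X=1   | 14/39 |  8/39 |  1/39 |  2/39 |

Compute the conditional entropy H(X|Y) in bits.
0.7928 bits

H(X|Y) = H(X,Y) - H(Y)

H(X,Y) = -Σ_{x,y} P(x,y) log₂ P(x,y). Per-cell terms -P(x,y)·log₂P(x,y):
  X=0: 0.3799326, 0.2197642, 0.3799326, 0.2197642
  X=1: 0.5305811, 0.4688005, 0.1355231, 0.2197642
Sum of the 8 terms: H(X,Y) = 2.5540625 bits

Marginal of Y (column sums):
  P(Y=0) = 5/39 + 14/39 = 19/39
  P(Y=1) = 2/39 + 8/39 = 10/39
  P(Y=2) = 5/39 + 1/39 = 2/13
  P(Y=3) = 2/39 + 2/39 = 4/39
H(Y) = -[(19/39)·log₂(19/39) + (10/39)·log₂(10/39) + (2/13)·log₂(2/13) + (4/39)·log₂(4/39)]
  = 0.5054364 + 0.5034549 + 0.4154523 + 0.3369643 = 1.7613079 bits

H(X|Y) = H(X,Y) - H(Y) = 2.5540625 - 1.7613079 = 0.7928 bits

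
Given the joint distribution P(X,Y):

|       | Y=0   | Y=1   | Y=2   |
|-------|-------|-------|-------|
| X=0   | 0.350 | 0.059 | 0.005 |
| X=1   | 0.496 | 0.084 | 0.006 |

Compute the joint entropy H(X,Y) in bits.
1.6554 bits

H(X,Y) = -Σ_{x,y} P(x,y) log₂ P(x,y). Per-cell terms -P(x,y)·log₂P(x,y):
  X=0: 0.5301, 0.2409, 0.0382
  X=1: 0.5017, 0.3002, 0.0443
Sum of the 6 terms: H(X,Y) = 1.6554 bits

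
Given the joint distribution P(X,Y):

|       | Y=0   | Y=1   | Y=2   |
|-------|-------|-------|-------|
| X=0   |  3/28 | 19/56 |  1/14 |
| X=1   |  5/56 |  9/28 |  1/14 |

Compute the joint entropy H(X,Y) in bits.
2.2558 bits

H(X,Y) = -Σ_{x,y} P(x,y) log₂ P(x,y). Per-cell terms -P(x,y)·log₂P(x,y):
  X=0: 0.34526, 0.52909, 0.27195
  X=1: 0.31120, 0.52632, 0.27195
Sum of the 6 terms: H(X,Y) = 2.2558 bits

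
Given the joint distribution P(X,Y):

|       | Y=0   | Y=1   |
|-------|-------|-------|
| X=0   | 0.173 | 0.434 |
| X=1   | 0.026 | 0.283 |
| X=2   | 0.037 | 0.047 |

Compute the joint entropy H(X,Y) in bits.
1.9961 bits

H(X,Y) = -Σ_{x,y} P(x,y) log₂ P(x,y). Per-cell terms -P(x,y)·log₂P(x,y):
  X=0: 0.4379, 0.5226
  X=1: 0.1369, 0.5154
  X=2: 0.1760, 0.2073
Sum of the 6 terms: H(X,Y) = 1.9961 bits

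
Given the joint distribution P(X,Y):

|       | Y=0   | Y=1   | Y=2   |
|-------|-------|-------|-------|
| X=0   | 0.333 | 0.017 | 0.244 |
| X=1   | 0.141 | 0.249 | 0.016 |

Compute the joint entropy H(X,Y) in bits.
2.1181 bits

H(X,Y) = -Σ_{x,y} P(x,y) log₂ P(x,y). Per-cell terms -P(x,y)·log₂P(x,y):
  X=0: 0.52827, 0.09993, 0.49655
  X=1: 0.39850, 0.49944, 0.09545
Sum of the 6 terms: H(X,Y) = 2.1181 bits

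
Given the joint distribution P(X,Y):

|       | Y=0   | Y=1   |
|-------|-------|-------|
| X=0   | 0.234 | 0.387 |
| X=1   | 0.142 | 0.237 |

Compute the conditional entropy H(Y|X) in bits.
0.9552 bits

H(Y|X) = H(X,Y) - H(X)

H(X,Y) = -Σ_{x,y} P(x,y) log₂ P(x,y). Per-cell terms -P(x,y)·log₂P(x,y):
  X=0: 0.4903, 0.5300
  X=1: 0.3999, 0.4923
Sum of the 4 terms: H(X,Y) = 1.9125 bits

Marginal of X (row sums):
  P(X=0) = 0.234 + 0.387 = 0.621
  P(X=1) = 0.142 + 0.237 = 0.379
H(X) = -[0.621·log₂(0.621) + 0.379·log₂(0.379)]
  = 0.4268 + 0.5305 = 0.9573 bits

H(Y|X) = H(X,Y) - H(X) = 1.9125 - 0.9573 = 0.9552 bits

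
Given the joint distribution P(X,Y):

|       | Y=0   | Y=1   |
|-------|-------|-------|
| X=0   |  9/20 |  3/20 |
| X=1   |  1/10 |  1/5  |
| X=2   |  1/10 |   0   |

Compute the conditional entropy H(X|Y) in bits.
1.1236 bits

H(X|Y) = H(X,Y) - H(Y)

H(X,Y) = -Σ_{x,y} P(x,y) log₂ P(x,y). Per-cell terms -P(x,y)·log₂P(x,y):
  X=0: 0.5184, 0.4105
  X=1: 0.3322, 0.4644
  X=2: 0.3322, 0.0000
  (cells with P = 0 contribute 0)
Sum of the 6 terms: H(X,Y) = 2.0577 bits

Marginal of Y (column sums):
  P(Y=0) = 9/20 + 1/10 + 1/10 = 13/20
  P(Y=1) = 3/20 + 1/5 + 0 = 7/20
H(Y) = -[(13/20)·log₂(13/20) + (7/20)·log₂(7/20)]
  = 0.4040 + 0.5301 = 0.9341 bits

H(X|Y) = H(X,Y) - H(Y) = 2.0577 - 0.9341 = 1.1236 bits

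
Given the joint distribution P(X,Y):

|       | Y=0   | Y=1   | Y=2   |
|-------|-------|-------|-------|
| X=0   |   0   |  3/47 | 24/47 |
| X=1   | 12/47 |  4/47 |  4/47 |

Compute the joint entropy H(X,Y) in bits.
1.8564 bits

H(X,Y) = -Σ_{x,y} P(x,y) log₂ P(x,y). Per-cell terms -P(x,y)·log₂P(x,y):
  X=0: 0.0000, 0.2534, 0.4951
  X=1: 0.5029, 0.3025, 0.3025
  (cells with P = 0 contribute 0)
Sum of the 6 terms: H(X,Y) = 1.8564 bits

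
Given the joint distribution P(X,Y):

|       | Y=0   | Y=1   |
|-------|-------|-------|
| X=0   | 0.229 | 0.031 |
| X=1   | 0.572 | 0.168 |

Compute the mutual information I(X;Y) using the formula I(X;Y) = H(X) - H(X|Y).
0.0110 bits

I(X;Y) = H(X) - H(X|Y)

Marginal of X (row sums):
  P(X=0) = 0.229 + 0.031 = 0.260
  P(X=1) = 0.572 + 0.168 = 0.740
H(X) = -[0.260·log₂(0.260) + 0.740·log₂(0.740)]
  = 0.50529 + 0.32146 = 0.82675 bits

Marginal of Y (column sums):
  P(Y=0) = 0.229 + 0.572 = 0.801
  P(Y=1) = 0.031 + 0.168 = 0.199
H(X|Y) = Σ_y P(y)·H(X|Y=y):
  Y=0: P(Y=0) = 0.801, P(X|Y=0) = (229/801, 572/801) → H(X|Y=0) = 0.86336
  Y=1: P(Y=1) = 0.199, P(X|Y=1) = (31/199, 168/199) → H(X|Y=1) = 0.62412
H(X|Y) = 0.801·0.86336 + 0.199·0.62412 = 0.81575 bits

I(X;Y) = H(X) - H(X|Y) = 0.82675 - 0.81575 = 0.0110 bits

Cross-check via I(X;Y) = H(X) + H(Y) - H(X,Y): computing H(Y) from the column sums and H(X,Y) from the 4 cells in the same way gives H(Y) = 0.71992 bits and H(X,Y) = 1.53567 bits, so
I(X;Y) = 0.82675 + 0.71992 - 1.53567 = 0.0110 bits ✓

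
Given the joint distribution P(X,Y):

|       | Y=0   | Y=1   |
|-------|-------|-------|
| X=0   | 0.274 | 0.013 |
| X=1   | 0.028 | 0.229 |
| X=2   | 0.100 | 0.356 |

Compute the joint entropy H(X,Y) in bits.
2.0873 bits

H(X,Y) = -Σ_{x,y} P(x,y) log₂ P(x,y). Per-cell terms -P(x,y)·log₂P(x,y):
  X=0: 0.5118, 0.0814
  X=1: 0.1444, 0.4870
  X=2: 0.3322, 0.5305
Sum of the 6 terms: H(X,Y) = 2.0873 bits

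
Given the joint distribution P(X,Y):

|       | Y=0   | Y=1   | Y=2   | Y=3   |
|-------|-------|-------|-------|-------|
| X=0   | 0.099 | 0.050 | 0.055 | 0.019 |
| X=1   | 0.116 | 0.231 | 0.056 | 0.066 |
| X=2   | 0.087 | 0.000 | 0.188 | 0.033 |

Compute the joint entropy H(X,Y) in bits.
3.1479 bits

H(X,Y) = -Σ_{x,y} P(x,y) log₂ P(x,y). Per-cell terms -P(x,y)·log₂P(x,y):
  X=0: 0.33031, 0.21610, 0.23014, 0.10864
  X=1: 0.36051, 0.48834, 0.23287, 0.25881
  X=2: 0.30649, 0.00000, 0.45330, 0.16241
  (cells with P = 0 contribute 0)
Sum of the 12 terms: H(X,Y) = 3.1479 bits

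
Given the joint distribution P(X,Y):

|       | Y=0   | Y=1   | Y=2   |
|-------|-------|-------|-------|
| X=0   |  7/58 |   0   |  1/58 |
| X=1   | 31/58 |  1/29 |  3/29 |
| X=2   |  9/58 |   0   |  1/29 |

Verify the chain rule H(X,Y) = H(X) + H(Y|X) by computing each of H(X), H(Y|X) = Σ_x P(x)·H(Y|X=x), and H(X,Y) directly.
H(X) = 1.2341 bits, H(Y|X) = 0.8089 bits, H(X,Y) = 2.0430 bits

Marginal of X (row sums):
  P(X=0) = 7/58 + 0 + 1/58 = 4/29
  P(X=1) = 31/58 + 1/29 + 3/29 = 39/58
  P(X=2) = 9/58 + 0 + 1/29 = 11/58
H(X) = -[(4/29)·log₂(4/29) + (39/58)·log₂(39/58) + (11/58)·log₂(11/58)]
  = 0.3942 + 0.3850 + 0.4549 = 1.2341 bits

H(Y|X) = Σ_x P(x)·H(Y|X=x):
  X=0: P(X=0) = 4/29, P(Y|X=0) = (7/8, 0, 1/8) → H(Y|X=0) = 0.5436
  X=1: P(X=1) = 39/58, P(Y|X=1) = (31/39, 2/39, 2/13) → H(Y|X=1) = 0.8985
  X=2: P(X=2) = 11/58, P(Y|X=2) = (9/11, 0, 2/11) → H(Y|X=2) = 0.6840
H(Y|X) = (4/29)·0.5436 + (39/58)·0.8985 + (11/58)·0.6840 = 0.8089 bits

H(X,Y) = -Σ_{x,y} P(x,y) log₂ P(x,y). Per-cell terms -P(x,y)·log₂P(x,y):
  X=0: 0.3682, 0.0000, 0.1010
  X=1: 0.4831, 0.1675, 0.3386
  X=2: 0.4171, 0.0000, 0.1675
  (cells with P = 0 contribute 0)
Sum of the 9 terms: H(X,Y) = 2.0430 bits

Chain rule check:
  H(X) + H(Y|X) = 1.2341 + 0.8089 = 2.0430 bits
  H(X,Y) = 2.0430 bits
✓ Chain rule verified.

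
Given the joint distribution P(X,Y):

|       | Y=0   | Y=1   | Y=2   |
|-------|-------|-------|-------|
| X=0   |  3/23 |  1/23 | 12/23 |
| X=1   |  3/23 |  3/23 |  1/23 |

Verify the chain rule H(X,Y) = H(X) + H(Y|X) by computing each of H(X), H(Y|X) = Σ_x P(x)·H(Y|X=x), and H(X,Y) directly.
H(X) = 0.8865 bits, H(Y|X) = 1.1464 bits, H(X,Y) = 2.0329 bits

Marginal of X (row sums):
  P(X=0) = 3/23 + 1/23 + 12/23 = 16/23
  P(X=1) = 3/23 + 3/23 + 1/23 = 7/23
H(X) = -[(16/23)·log₂(16/23) + (7/23)·log₂(7/23)]
  = 0.364217 + 0.522324 = 0.8865 bits

H(Y|X) = Σ_x P(x)·H(Y|X=x):
  X=0: P(X=0) = 16/23, P(Y|X=0) = (3/16, 1/16, 3/4) → H(Y|X=0) = 1.014098
  X=1: P(X=1) = 7/23, P(Y|X=1) = (3/7, 3/7, 1/7) → H(Y|X=1) = 1.448816
H(Y|X) = (16/23)·1.014098 + (7/23)·1.448816 = 1.1464 bits

H(X,Y) = -Σ_{x,y} P(x,y) log₂ P(x,y). Per-cell terms -P(x,y)·log₂P(x,y):
  X=0: 0.383296, 0.196677, 0.489704
  X=1: 0.383296, 0.383296, 0.196677
Sum of the 6 terms: H(X,Y) = 2.0329 bits

Chain rule check:
  H(X) + H(Y|X) = 0.8865 + 1.1464 = 2.0329 bits
  H(X,Y) = 2.0329 bits
✓ Chain rule verified.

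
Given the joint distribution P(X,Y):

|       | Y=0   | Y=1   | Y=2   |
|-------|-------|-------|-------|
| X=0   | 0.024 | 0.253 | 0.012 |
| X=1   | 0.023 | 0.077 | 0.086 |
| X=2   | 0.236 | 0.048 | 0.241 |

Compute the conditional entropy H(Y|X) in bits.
1.1614 bits

H(Y|X) = H(X,Y) - H(X)

H(X,Y) = -Σ_{x,y} P(x,y) log₂ P(x,y). Per-cell terms -P(x,y)·log₂P(x,y):
  X=0: 0.12914, 0.50165, 0.07657
  X=1: 0.12517, 0.28482, 0.30440
  X=2: 0.49162, 0.21028, 0.49475
Sum of the 9 terms: H(X,Y) = 2.6184 bits

Marginal of X (row sums):
  P(X=0) = 0.024 + 0.253 + 0.012 = 0.289
  P(X=1) = 0.023 + 0.077 + 0.086 = 0.186
  P(X=2) = 0.236 + 0.048 + 0.241 = 0.525
H(X) = -[0.289·log₂(0.289) + 0.186·log₂(0.186) + 0.525·log₂(0.525)]
  = 0.51756 + 0.45135 + 0.48805 = 1.4570 bits

H(Y|X) = H(X,Y) - H(X) = 2.6184 - 1.4570 = 1.1614 bits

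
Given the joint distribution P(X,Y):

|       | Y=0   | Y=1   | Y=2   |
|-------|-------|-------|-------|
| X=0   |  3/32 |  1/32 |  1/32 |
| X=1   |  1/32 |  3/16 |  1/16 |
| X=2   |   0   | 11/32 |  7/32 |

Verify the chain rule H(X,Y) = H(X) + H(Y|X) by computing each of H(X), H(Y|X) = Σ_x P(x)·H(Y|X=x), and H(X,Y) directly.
H(X) = 1.4001 bits, H(Y|X) = 1.1009 bits, H(X,Y) = 2.5009 bits

Marginal of X (row sums):
  P(X=0) = 3/32 + 1/32 + 1/32 = 5/32
  P(X=1) = 1/32 + 3/16 + 1/16 = 9/32
  P(X=2) = 0 + 11/32 + 7/32 = 9/16
H(X) = -[(5/32)·log₂(5/32) + (9/32)·log₂(9/32) + (9/16)·log₂(9/16)]
  = 0.41845 + 0.51471 + 0.46692 = 1.4001 bits

H(Y|X) = Σ_x P(x)·H(Y|X=x):
  X=0: P(X=0) = 5/32, P(Y|X=0) = (3/5, 1/5, 1/5) → H(Y|X=0) = 1.37095
  X=1: P(X=1) = 9/32, P(Y|X=1) = (1/9, 2/3, 2/9) → H(Y|X=1) = 1.22439
  X=2: P(X=2) = 9/16, P(Y|X=2) = (0, 11/18, 7/18) → H(Y|X=2) = 0.96408
H(Y|X) = (5/32)·1.37095 + (9/32)·1.22439 + (9/16)·0.96408 = 1.1009 bits

H(X,Y) = -Σ_{x,y} P(x,y) log₂ P(x,y). Per-cell terms -P(x,y)·log₂P(x,y):
  X=0: 0.32016, 0.15625, 0.15625
  X=1: 0.15625, 0.45282, 0.25000
  X=2: 0.00000, 0.52957, 0.47964
  (cells with P = 0 contribute 0)
Sum of the 9 terms: H(X,Y) = 2.5009 bits

Chain rule check:
  H(X) + H(Y|X) = 1.4001 + 1.1009 = 2.5010 bits
  H(X,Y) = 2.5009 bits
✓ Chain rule verified (Δ = 0.0001 is 4-dp rounding noise: each of the three values was rounded independently).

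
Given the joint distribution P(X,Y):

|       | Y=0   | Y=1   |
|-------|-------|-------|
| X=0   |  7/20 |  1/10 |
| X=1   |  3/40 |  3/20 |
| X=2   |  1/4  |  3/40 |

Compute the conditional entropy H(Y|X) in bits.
0.8038 bits

H(Y|X) = H(X,Y) - H(X)

H(X,Y) = -Σ_{x,y} P(x,y) log₂ P(x,y). Per-cell terms -P(x,y)·log₂P(x,y):
  X=0: 0.5301, 0.3322
  X=1: 0.2803, 0.4105
  X=2: 0.5000, 0.2803
Sum of the 6 terms: H(X,Y) = 2.3334 bits

Marginal of X (row sums):
  P(X=0) = 7/20 + 1/10 = 9/20
  P(X=1) = 3/40 + 3/20 = 9/40
  P(X=2) = 1/4 + 3/40 = 13/40
H(X) = -[(9/20)·log₂(9/20) + (9/40)·log₂(9/40) + (13/40)·log₂(13/40)]
  = 0.5184 + 0.4842 + 0.5270 = 1.5296 bits

H(Y|X) = H(X,Y) - H(X) = 2.3334 - 1.5296 = 0.8038 bits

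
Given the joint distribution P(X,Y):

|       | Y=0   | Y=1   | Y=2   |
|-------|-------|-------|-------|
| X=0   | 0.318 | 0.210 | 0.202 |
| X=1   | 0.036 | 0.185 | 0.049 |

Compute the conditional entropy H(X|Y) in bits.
0.7406 bits

H(X|Y) = H(X,Y) - H(Y)

H(X,Y) = -Σ_{x,y} P(x,y) log₂ P(x,y). Per-cell terms -P(x,y)·log₂P(x,y):
  X=0: 0.52562, 0.47282, 0.46613
  X=1: 0.17265, 0.45036, 0.21320
Sum of the 6 terms: H(X,Y) = 2.3008 bits

Marginal of Y (column sums):
  P(Y=0) = 0.318 + 0.036 = 0.354
  P(Y=1) = 0.210 + 0.185 = 0.395
  P(Y=2) = 0.202 + 0.049 = 0.251
H(Y) = -[0.354·log₂(0.354) + 0.395·log₂(0.395) + 0.251·log₂(0.251)]
  = 0.53036 + 0.52933 + 0.50055 = 1.5602 bits

H(X|Y) = H(X,Y) - H(Y) = 2.3008 - 1.5602 = 0.7406 bits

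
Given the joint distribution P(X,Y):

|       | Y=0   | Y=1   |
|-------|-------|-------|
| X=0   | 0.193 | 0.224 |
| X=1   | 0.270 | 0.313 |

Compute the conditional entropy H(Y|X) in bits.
0.9960 bits

H(Y|X) = H(X,Y) - H(X)

H(X,Y) = -Σ_{x,y} P(x,y) log₂ P(x,y). Per-cell terms -P(x,y)·log₂P(x,y):
  X=0: 0.45805216, 0.48348818
  X=1: 0.51002155, 0.52451458
Sum of the 4 terms: H(X,Y) = 1.9760765 bits

Marginal of X (row sums):
  P(X=0) = 0.193 + 0.224 = 0.417
  P(X=1) = 0.270 + 0.313 = 0.583
H(X) = -[0.417·log₂(0.417) + 0.583·log₂(0.583)]
  = 0.52620426 + 0.45382598 = 0.9800302 bits

H(Y|X) = H(X,Y) - H(X) = 1.9760765 - 0.9800302 = 0.9960 bits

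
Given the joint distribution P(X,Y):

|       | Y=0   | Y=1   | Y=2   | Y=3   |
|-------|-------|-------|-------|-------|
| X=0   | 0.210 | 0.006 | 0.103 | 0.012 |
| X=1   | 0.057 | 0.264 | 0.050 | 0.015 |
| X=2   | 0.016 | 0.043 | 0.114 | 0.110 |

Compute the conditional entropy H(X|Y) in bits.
1.0379 bits

H(X|Y) = H(X,Y) - H(Y)

H(X,Y) = -Σ_{x,y} P(x,y) log₂ P(x,y). Per-cell terms -P(x,y)·log₂P(x,y):
  X=0: 0.47282, 0.04428, 0.33777, 0.07657
  X=1: 0.23557, 0.50725, 0.21610, 0.09088
  X=2: 0.09545, 0.19520, 0.35715, 0.35029
Sum of the 12 terms: H(X,Y) = 2.9793 bits

Marginal of Y (column sums):
  P(Y=0) = 0.210 + 0.057 + 0.016 = 0.283
  P(Y=1) = 0.006 + 0.264 + 0.043 = 0.313
  P(Y=2) = 0.103 + 0.050 + 0.114 = 0.267
  P(Y=3) = 0.012 + 0.015 + 0.110 = 0.137
H(Y) = -[0.283·log₂(0.283) + 0.313·log₂(0.313) + 0.267·log₂(0.267) + 0.137·log₂(0.137)]
  = 0.51538 + 0.52451 + 0.50866 + 0.39288 = 1.9414 bits

H(X|Y) = H(X,Y) - H(Y) = 2.9793 - 1.9414 = 1.0379 bits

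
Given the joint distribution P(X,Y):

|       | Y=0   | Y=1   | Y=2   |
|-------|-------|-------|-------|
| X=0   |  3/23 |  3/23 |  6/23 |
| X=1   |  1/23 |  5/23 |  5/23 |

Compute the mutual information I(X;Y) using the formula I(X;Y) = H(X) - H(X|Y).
0.0502 bits

I(X;Y) = H(X) - H(X|Y)

Marginal of X (row sums):
  P(X=0) = 3/23 + 3/23 + 6/23 = 12/23
  P(X=1) = 1/23 + 5/23 + 5/23 = 11/23
H(X) = -[(12/23)·log₂(12/23) + (11/23)·log₂(11/23)]
  = 0.489704 + 0.508932 = 0.99864 bits

Marginal of Y (column sums):
  P(Y=0) = 3/23 + 1/23 = 4/23
  P(Y=1) = 3/23 + 5/23 = 8/23
  P(Y=2) = 6/23 + 5/23 = 11/23
H(X|Y) = Σ_y P(y)·H(X|Y=y):
  Y=0: P(Y=0) = 4/23, P(X|Y=0) = (3/4, 1/4) → H(X|Y=0) = 0.811278
  Y=1: P(Y=1) = 8/23, P(X|Y=1) = (3/8, 5/8) → H(X|Y=1) = 0.954434
  Y=2: P(Y=2) = 11/23, P(X|Y=2) = (6/11, 5/11) → H(X|Y=2) = 0.994030
H(X|Y) = (4/23)·0.811278 + (8/23)·0.954434 + (11/23)·0.994030 = 0.94847 bits

I(X;Y) = H(X) - H(X|Y) = 0.99864 - 0.94847 = 0.0502 bits

Cross-check via I(X;Y) = H(X) + H(Y) - H(X,Y): computing H(Y) from the column sums and H(X,Y) from the 6 cells in the same way gives H(Y) = 1.47775 bits and H(X,Y) = 2.42622 bits, so
I(X;Y) = 0.99864 + 1.47775 - 2.42622 = 0.0502 bits ✓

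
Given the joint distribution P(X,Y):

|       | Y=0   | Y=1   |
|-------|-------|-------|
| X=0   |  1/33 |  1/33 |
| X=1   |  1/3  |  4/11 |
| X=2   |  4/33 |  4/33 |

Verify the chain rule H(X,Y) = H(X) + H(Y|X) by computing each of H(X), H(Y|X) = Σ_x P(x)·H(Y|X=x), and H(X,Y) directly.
H(X) = 1.1037 bits, H(Y|X) = 0.9990 bits, H(X,Y) = 2.1028 bits

Marginal of X (row sums):
  P(X=0) = 1/33 + 1/33 = 2/33
  P(X=1) = 1/3 + 4/11 = 23/33
  P(X=2) = 4/33 + 4/33 = 8/33
H(X) = -[(2/33)·log₂(2/33) + (23/33)·log₂(23/33) + (8/33)·log₂(8/33)]
  = 0.2451 + 0.3630 + 0.4956 = 1.1037 bits

H(Y|X) = Σ_x P(x)·H(Y|X=x):
  X=0: P(X=0) = 2/33, P(Y|X=0) = (1/2, 1/2) → H(Y|X=0) = 1.0000
  X=1: P(X=1) = 23/33, P(Y|X=1) = (11/23, 12/23) → H(Y|X=1) = 0.9986
  X=2: P(X=2) = 8/33, P(Y|X=2) = (1/2, 1/2) → H(Y|X=2) = 1.0000
H(Y|X) = (2/33)·1.0000 + (23/33)·0.9986 + (8/33)·1.0000 = 0.9990 bits

H(X,Y) = -Σ_{x,y} P(x,y) log₂ P(x,y). Per-cell terms -P(x,y)·log₂P(x,y):
  X=0: 0.1529, 0.1529
  X=1: 0.5283, 0.5307
  X=2: 0.3690, 0.3690
Sum of the 6 terms: H(X,Y) = 2.1028 bits

Chain rule check:
  H(X) + H(Y|X) = 1.1037 + 0.9990 = 2.1027 bits
  H(X,Y) = 2.1028 bits
✓ Chain rule verified (Δ = 0.0001 is 4-dp rounding noise: each of the three values was rounded independently).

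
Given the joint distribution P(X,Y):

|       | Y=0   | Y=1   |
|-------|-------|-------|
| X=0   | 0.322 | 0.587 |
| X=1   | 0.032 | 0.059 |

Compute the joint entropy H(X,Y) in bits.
1.3774 bits

H(X,Y) = -Σ_{x,y} P(x,y) log₂ P(x,y). Per-cell terms -P(x,y)·log₂P(x,y):
  X=0: 0.52643, 0.45115
  X=1: 0.15891, 0.24091
Sum of the 4 terms: H(X,Y) = 1.3774 bits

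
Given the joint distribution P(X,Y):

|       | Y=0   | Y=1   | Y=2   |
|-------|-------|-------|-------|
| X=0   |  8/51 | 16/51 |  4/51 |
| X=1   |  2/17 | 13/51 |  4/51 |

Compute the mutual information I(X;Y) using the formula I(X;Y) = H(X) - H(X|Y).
0.0015 bits

I(X;Y) = H(X) - H(X|Y)

Marginal of X (row sums):
  P(X=0) = 8/51 + 16/51 + 4/51 = 28/51
  P(X=1) = 2/17 + 13/51 + 4/51 = 23/51
H(X) = -[(28/51)·log₂(28/51) + (23/51)·log₂(23/51)]
  = 0.474941 + 0.518115 = 0.99306 bits

Marginal of Y (column sums):
  P(Y=0) = 8/51 + 2/17 = 14/51
  P(Y=1) = 16/51 + 13/51 = 29/51
  P(Y=2) = 4/51 + 4/51 = 8/51
H(X|Y) = Σ_y P(y)·H(X|Y=y):
  Y=0: P(Y=0) = 14/51, P(X|Y=0) = (4/7, 3/7) → H(X|Y=0) = 0.985228
  Y=1: P(Y=1) = 29/51, P(X|Y=1) = (16/29, 13/29) → H(X|Y=1) = 0.992267
  Y=2: P(Y=2) = 8/51, P(X|Y=2) = (1/2, 1/2) → H(X|Y=2) = 1.000000
H(X|Y) = (14/51)·0.985228 + (29/51)·0.992267 + (8/51)·1.000000 = 0.99155 bits

I(X;Y) = H(X) - H(X|Y) = 0.99306 - 0.99155 = 0.0015 bits

Cross-check via I(X;Y) = H(X) + H(Y) - H(X,Y): computing H(Y) from the column sums and H(X,Y) from the 6 cells in the same way gives H(Y) = 1.39430 bits and H(X,Y) = 2.38585 bits, so
I(X;Y) = 0.99306 + 1.39430 - 2.38585 = 0.0015 bits ✓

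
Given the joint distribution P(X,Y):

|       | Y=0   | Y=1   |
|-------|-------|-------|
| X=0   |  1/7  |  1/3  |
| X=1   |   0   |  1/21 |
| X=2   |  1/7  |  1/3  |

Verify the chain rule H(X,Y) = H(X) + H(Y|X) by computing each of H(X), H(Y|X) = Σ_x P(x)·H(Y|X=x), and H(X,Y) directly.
H(X) = 1.2286 bits, H(Y|X) = 0.8393 bits, H(X,Y) = 2.0679 bits

Marginal of X (row sums):
  P(X=0) = 1/7 + 1/3 = 10/21
  P(X=1) = 0 + 1/21 = 1/21
  P(X=2) = 1/7 + 1/3 = 10/21
H(X) = -[(10/21)·log₂(10/21) + (1/21)·log₂(1/21) + (10/21)·log₂(10/21)]
  = 0.50971 + 0.20916 + 0.50971 = 1.2286 bits

H(Y|X) = Σ_x P(x)·H(Y|X=x):
  X=0: P(X=0) = 10/21, P(Y|X=0) = (3/10, 7/10) → H(Y|X=0) = 0.88129
  X=1: P(X=1) = 1/21, P(Y|X=1) = (0, 1) → H(Y|X=1) = 0.00000
  X=2: P(X=2) = 10/21, P(Y|X=2) = (3/10, 7/10) → H(Y|X=2) = 0.88129
H(Y|X) = (10/21)·0.88129 + (1/21)·0.00000 + (10/21)·0.88129 = 0.8393 bits

H(X,Y) = -Σ_{x,y} P(x,y) log₂ P(x,y). Per-cell terms -P(x,y)·log₂P(x,y):
  X=0: 0.40105, 0.52832
  X=1: 0.00000, 0.20916
  X=2: 0.40105, 0.52832
  (cells with P = 0 contribute 0)
Sum of the 6 terms: H(X,Y) = 2.0679 bits

Chain rule check:
  H(X) + H(Y|X) = 1.2286 + 0.8393 = 2.0679 bits
  H(X,Y) = 2.0679 bits
✓ Chain rule verified.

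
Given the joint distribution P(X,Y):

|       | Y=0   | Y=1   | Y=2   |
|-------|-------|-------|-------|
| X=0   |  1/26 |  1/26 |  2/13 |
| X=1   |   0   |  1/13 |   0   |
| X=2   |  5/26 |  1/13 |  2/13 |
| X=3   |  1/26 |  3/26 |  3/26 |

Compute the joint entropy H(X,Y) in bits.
3.1189 bits

H(X,Y) = -Σ_{x,y} P(x,y) log₂ P(x,y). Per-cell terms -P(x,y)·log₂P(x,y):
  X=0: 0.18079, 0.18079, 0.41545
  X=1: 0.00000, 0.28465, 0.00000
  X=2: 0.45741, 0.28465, 0.41545
  X=3: 0.18079, 0.35948, 0.35948
  (cells with P = 0 contribute 0)
Sum of the 12 terms: H(X,Y) = 3.1189 bits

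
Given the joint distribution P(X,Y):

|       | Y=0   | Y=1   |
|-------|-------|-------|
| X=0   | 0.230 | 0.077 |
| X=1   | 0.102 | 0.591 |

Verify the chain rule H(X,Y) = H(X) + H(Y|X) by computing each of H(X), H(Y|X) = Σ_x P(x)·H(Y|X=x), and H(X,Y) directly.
H(X) = 0.8897 bits, H(Y|X) = 0.6672 bits, H(X,Y) = 1.5568 bits

Marginal of X (row sums):
  P(X=0) = 0.230 + 0.077 = 0.307
  P(X=1) = 0.102 + 0.591 = 0.693
H(X) = -[0.307·log₂(0.307) + 0.693·log₂(0.693)]
  = 0.52303 + 0.36665 = 0.8897 bits

H(Y|X) = Σ_x P(x)·H(Y|X=x):
  X=0: P(X=0) = 0.307, P(Y|X=0) = (230/307, 77/307) → H(Y|X=0) = 0.81257
  X=1: P(X=1) = 0.693, P(Y|X=1) = (34/231, 197/231) → H(Y|X=1) = 0.60275
H(Y|X) = 0.307·0.81257 + 0.693·0.60275 = 0.6672 bits

H(X,Y) = -Σ_{x,y} P(x,y) log₂ P(x,y). Per-cell terms -P(x,y)·log₂P(x,y):
  X=0: 0.48767, 0.28482
  X=1: 0.33592, 0.44843
Sum of the 4 terms: H(X,Y) = 1.5568 bits

Chain rule check:
  H(X) + H(Y|X) = 0.8897 + 0.6672 = 1.5569 bits
  H(X,Y) = 1.5568 bits
✓ Chain rule verified (Δ = 0.0001 is 4-dp rounding noise: each of the three values was rounded independently).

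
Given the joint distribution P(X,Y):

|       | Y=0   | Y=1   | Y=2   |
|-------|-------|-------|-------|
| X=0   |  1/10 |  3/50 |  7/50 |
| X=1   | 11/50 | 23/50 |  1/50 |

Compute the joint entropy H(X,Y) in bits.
2.0816 bits

H(X,Y) = -Σ_{x,y} P(x,y) log₂ P(x,y). Per-cell terms -P(x,y)·log₂P(x,y):
  X=0: 0.3322, 0.2435, 0.3971
  X=1: 0.4806, 0.5153, 0.1129
Sum of the 6 terms: H(X,Y) = 2.0816 bits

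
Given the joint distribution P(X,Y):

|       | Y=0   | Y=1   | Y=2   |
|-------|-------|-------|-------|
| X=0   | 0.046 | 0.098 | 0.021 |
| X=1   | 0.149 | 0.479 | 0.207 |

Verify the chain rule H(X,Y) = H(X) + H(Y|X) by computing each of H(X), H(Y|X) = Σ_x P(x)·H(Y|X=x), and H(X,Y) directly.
H(X) = 0.6461 bits, H(Y|X) = 1.3919 bits, H(X,Y) = 2.0381 bits

Marginal of X (row sums):
  P(X=0) = 0.046 + 0.098 + 0.021 = 0.165
  P(X=1) = 0.149 + 0.479 + 0.207 = 0.835
H(X) = -[0.165·log₂(0.165) + 0.835·log₂(0.835)]
  = 0.42891 + 0.21723 = 0.6461 bits

H(Y|X) = Σ_x P(x)·H(Y|X=x):
  X=0: P(X=0) = 0.165, P(Y|X=0) = (46/165, 98/165, 7/55) → H(Y|X=0) = 1.33866
  X=1: P(X=1) = 0.835, P(Y|X=1) = (149/835, 479/835, 207/835) → H(Y|X=1) = 1.40244
H(Y|X) = 0.165·1.33866 + 0.835·1.40244 = 1.3919 bits

H(X,Y) = -Σ_{x,y} P(x,y) log₂ P(x,y). Per-cell terms -P(x,y)·log₂P(x,y):
  X=0: 0.20434, 0.32841, 0.11704
  X=1: 0.40925, 0.50865, 0.47037
Sum of the 6 terms: H(X,Y) = 2.0381 bits

Chain rule check:
  H(X) + H(Y|X) = 0.6461 + 1.3919 = 2.0380 bits
  H(X,Y) = 2.0381 bits
✓ Chain rule verified (Δ = 0.0001 is 4-dp rounding noise: each of the three values was rounded independently).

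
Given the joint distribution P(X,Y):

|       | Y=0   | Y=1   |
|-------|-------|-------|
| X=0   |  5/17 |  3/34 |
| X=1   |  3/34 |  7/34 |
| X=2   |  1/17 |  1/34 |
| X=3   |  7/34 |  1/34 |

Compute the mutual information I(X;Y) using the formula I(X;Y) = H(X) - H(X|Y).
0.1706 bits

I(X;Y) = H(X) - H(X|Y)

Marginal of X (row sums):
  P(X=0) = 5/17 + 3/34 = 13/34
  P(X=1) = 3/34 + 7/34 = 5/17
  P(X=2) = 1/17 + 1/34 = 3/34
  P(X=3) = 7/34 + 1/34 = 4/17
H(X) = -[(13/34)·log₂(13/34) + (5/17)·log₂(5/17) + (3/34)·log₂(3/34) + (4/17)·log₂(4/17)]
  = 0.530332 + 0.519275 + 0.309044 + 0.491168 = 1.849819 bits

Marginal of Y (column sums):
  P(Y=0) = 5/17 + 3/34 + 1/17 + 7/34 = 11/17
  P(Y=1) = 3/34 + 7/34 + 1/34 + 1/34 = 6/17
H(X|Y) = Σ_y P(y)·H(X|Y=y):
  Y=0: P(Y=0) = 11/17, P(X|Y=0) = (5/11, 3/22, 1/11, 7/22) → H(X|Y=0) = 1.749175
  Y=1: P(Y=1) = 6/17, P(X|Y=1) = (1/4, 7/12, 1/12, 1/12) → H(X|Y=1) = 1.551098
H(X|Y) = (11/17)·1.749175 + (6/17)·1.551098 = 1.679265 bits

I(X;Y) = H(X) - H(X|Y) = 1.849819 - 1.679265 = 0.1706 bits

Cross-check via I(X;Y) = H(X) + H(Y) - H(X,Y): computing H(Y) from the column sums and H(X,Y) from the 8 cells in the same way gives H(Y) = 0.936667 bits and H(X,Y) = 2.615933 bits, so
I(X;Y) = 1.849819 + 0.936667 - 2.615933 = 0.1706 bits ✓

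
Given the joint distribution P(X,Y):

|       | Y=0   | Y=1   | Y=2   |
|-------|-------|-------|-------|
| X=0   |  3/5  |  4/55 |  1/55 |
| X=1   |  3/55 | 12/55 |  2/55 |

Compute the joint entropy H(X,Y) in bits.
1.7043 bits

H(X,Y) = -Σ_{x,y} P(x,y) log₂ P(x,y). Per-cell terms -P(x,y)·log₂P(x,y):
  X=0: 0.4422, 0.2750, 0.1051
  X=1: 0.2289, 0.4792, 0.1739
Sum of the 6 terms: H(X,Y) = 1.7043 bits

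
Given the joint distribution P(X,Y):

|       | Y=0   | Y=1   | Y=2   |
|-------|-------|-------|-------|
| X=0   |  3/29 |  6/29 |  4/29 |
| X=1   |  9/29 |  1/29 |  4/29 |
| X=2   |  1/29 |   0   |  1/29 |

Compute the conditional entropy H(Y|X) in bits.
1.3315 bits

H(Y|X) = H(X,Y) - H(X)

H(X,Y) = -Σ_{x,y} P(x,y) log₂ P(x,y). Per-cell terms -P(x,y)·log₂P(x,y):
  X=0: 0.3386, 0.4703, 0.3942
  X=1: 0.5239, 0.1675, 0.3942
  X=2: 0.1675, 0.0000, 0.1675
  (cells with P = 0 contribute 0)
Sum of the 9 terms: H(X,Y) = 2.6237 bits

Marginal of X (row sums):
  P(X=0) = 3/29 + 6/29 + 4/29 = 13/29
  P(X=1) = 9/29 + 1/29 + 4/29 = 14/29
  P(X=2) = 1/29 + 0 + 1/29 = 2/29
H(X) = -[(13/29)·log₂(13/29) + (14/29)·log₂(14/29) + (2/29)·log₂(2/29)]
  = 0.5189 + 0.5072 + 0.2661 = 1.2922 bits

H(Y|X) = H(X,Y) - H(X) = 2.6237 - 1.2922 = 1.3315 bits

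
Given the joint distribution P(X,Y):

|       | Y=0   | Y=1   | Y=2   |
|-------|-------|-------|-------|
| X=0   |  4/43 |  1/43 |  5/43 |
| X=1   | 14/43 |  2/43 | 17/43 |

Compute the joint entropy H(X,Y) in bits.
2.0681 bits

H(X,Y) = -Σ_{x,y} P(x,y) log₂ P(x,y). Per-cell terms -P(x,y)·log₂P(x,y):
  X=0: 0.31872, 0.12619, 0.36097
  X=1: 0.52709, 0.20587, 0.52929
Sum of the 6 terms: H(X,Y) = 2.0681 bits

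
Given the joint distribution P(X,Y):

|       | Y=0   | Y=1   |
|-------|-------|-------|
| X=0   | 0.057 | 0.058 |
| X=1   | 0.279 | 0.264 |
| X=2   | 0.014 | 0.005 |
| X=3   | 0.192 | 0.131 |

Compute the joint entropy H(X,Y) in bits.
2.4606 bits

H(X,Y) = -Σ_{x,y} P(x,y) log₂ P(x,y). Per-cell terms -P(x,y)·log₂P(x,y):
  X=0: 0.23557, 0.23825
  X=1: 0.51382, 0.50725
  X=2: 0.08622, 0.03822
  X=3: 0.45712, 0.38414
Sum of the 8 terms: H(X,Y) = 2.4606 bits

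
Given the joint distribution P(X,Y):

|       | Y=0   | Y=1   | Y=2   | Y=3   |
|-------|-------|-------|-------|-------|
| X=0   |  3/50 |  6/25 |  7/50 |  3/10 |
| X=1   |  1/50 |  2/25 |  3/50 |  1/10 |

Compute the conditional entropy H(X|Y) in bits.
0.8253 bits

H(X|Y) = H(X,Y) - H(Y)

H(X,Y) = -Σ_{x,y} P(x,y) log₂ P(x,y). Per-cell terms -P(x,y)·log₂P(x,y):
  X=0: 0.24353, 0.49413, 0.39711, 0.52109
  X=1: 0.11288, 0.29151, 0.24353, 0.33219
Sum of the 8 terms: H(X,Y) = 2.6360 bits

Marginal of Y (column sums):
  P(Y=0) = 3/50 + 1/50 = 2/25
  P(Y=1) = 6/25 + 2/25 = 8/25
  P(Y=2) = 7/50 + 3/50 = 1/5
  P(Y=3) = 3/10 + 1/10 = 2/5
H(Y) = -[(2/25)·log₂(2/25) + (8/25)·log₂(8/25) + (1/5)·log₂(1/5) + (2/5)·log₂(2/5)]
  = 0.29151 + 0.52603 + 0.46439 + 0.52877 = 1.8107 bits

H(X|Y) = H(X,Y) - H(Y) = 2.6360 - 1.8107 = 0.8253 bits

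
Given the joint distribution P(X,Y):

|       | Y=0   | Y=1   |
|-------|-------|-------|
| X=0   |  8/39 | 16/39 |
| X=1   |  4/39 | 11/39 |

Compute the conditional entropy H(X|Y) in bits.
0.9576 bits

H(X|Y) = H(X,Y) - H(Y)

H(X,Y) = -Σ_{x,y} P(x,y) log₂ P(x,y). Per-cell terms -P(x,y)·log₂P(x,y):
  X=0: 0.4688, 0.5273
  X=1: 0.3370, 0.5150
Sum of the 4 terms: H(X,Y) = 1.8481 bits

Marginal of Y (column sums):
  P(Y=0) = 8/39 + 4/39 = 4/13
  P(Y=1) = 16/39 + 11/39 = 9/13
H(Y) = -[(4/13)·log₂(4/13) + (9/13)·log₂(9/13)]
  = 0.5232 + 0.3673 = 0.8905 bits

H(X|Y) = H(X,Y) - H(Y) = 1.8481 - 0.8905 = 0.9576 bits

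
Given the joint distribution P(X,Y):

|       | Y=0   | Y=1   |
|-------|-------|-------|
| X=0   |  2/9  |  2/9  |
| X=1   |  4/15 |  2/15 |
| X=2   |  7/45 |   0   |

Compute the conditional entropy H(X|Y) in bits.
1.3392 bits

H(X|Y) = H(X,Y) - H(Y)

H(X,Y) = -Σ_{x,y} P(x,y) log₂ P(x,y). Per-cell terms -P(x,y)·log₂P(x,y):
  X=0: 0.4822, 0.4822
  X=1: 0.5085, 0.3876
  X=2: 0.4176, 0.0000
  (cells with P = 0 contribute 0)
Sum of the 6 terms: H(X,Y) = 2.2781 bits

Marginal of Y (column sums):
  P(Y=0) = 2/9 + 4/15 + 7/45 = 29/45
  P(Y=1) = 2/9 + 2/15 + 0 = 16/45
H(Y) = -[(29/45)·log₂(29/45) + (16/45)·log₂(16/45)]
  = 0.4085 + 0.5304 = 0.9389 bits

H(X|Y) = H(X,Y) - H(Y) = 2.2781 - 0.9389 = 1.3392 bits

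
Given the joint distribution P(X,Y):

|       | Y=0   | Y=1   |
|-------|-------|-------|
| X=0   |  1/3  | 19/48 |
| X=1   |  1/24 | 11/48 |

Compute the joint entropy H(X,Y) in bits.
1.7357 bits

H(X,Y) = -Σ_{x,y} P(x,y) log₂ P(x,y). Per-cell terms -P(x,y)·log₂P(x,y):
  X=0: 0.52832, 0.52924
  X=1: 0.19104, 0.48710
Sum of the 4 terms: H(X,Y) = 1.7357 bits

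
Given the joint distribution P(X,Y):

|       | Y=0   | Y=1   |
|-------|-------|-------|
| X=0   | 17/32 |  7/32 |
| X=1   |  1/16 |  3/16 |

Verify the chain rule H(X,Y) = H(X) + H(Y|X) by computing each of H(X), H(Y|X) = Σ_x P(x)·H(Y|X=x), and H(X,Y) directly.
H(X) = 0.8113 bits, H(Y|X) = 0.8560 bits, H(X,Y) = 1.6672 bits

Marginal of X (row sums):
  P(X=0) = 17/32 + 7/32 = 3/4
  P(X=1) = 1/16 + 3/16 = 1/4
H(X) = -[(3/4)·log₂(3/4) + (1/4)·log₂(1/4)]
  = 0.3113 + 0.5000 = 0.8113 bits

H(Y|X) = Σ_x P(x)·H(Y|X=x):
  X=0: P(X=0) = 3/4, P(Y|X=0) = (17/24, 7/24) → H(Y|X=0) = 0.8709
  X=1: P(X=1) = 1/4, P(Y|X=1) = (1/4, 3/4) → H(Y|X=1) = 0.8113
H(Y|X) = (3/4)·0.8709 + (1/4)·0.8113 = 0.8560 bits

H(X,Y) = -Σ_{x,y} P(x,y) log₂ P(x,y). Per-cell terms -P(x,y)·log₂P(x,y):
  X=0: 0.4848, 0.4796
  X=1: 0.2500, 0.4528
Sum of the 4 terms: H(X,Y) = 1.6672 bits

Chain rule check:
  H(X) + H(Y|X) = 0.8113 + 0.8560 = 1.6673 bits
  H(X,Y) = 1.6672 bits
✓ Chain rule verified (Δ = 0.0001 is 4-dp rounding noise: each of the three values was rounded independently).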